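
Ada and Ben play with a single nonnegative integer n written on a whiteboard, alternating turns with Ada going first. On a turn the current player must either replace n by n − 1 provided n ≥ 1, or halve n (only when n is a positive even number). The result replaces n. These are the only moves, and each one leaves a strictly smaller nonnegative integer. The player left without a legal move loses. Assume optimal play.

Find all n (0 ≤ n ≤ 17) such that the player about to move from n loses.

Classify positions by backward induction: terminal positions (no move available) are L. From any other position, the mover wins iff some move reaches an L.
n=0: no move → L
n=1: W (go to 0, an L position)
n=2: L (sole option 1(W) is W)
n=3: W (go to 2, an L position)
n=4: W (go to 2, an L position)
n=5: L (sole option 4(W) is W)
n=6: W (go to 5, an L position)
n=7: L (sole option 6(W) is W)
n=8: W (go to 7, an L position)
n=9: L (sole option 8(W) is W)
n=10: W (go to 5, an L position)
n=11: L (sole option 10(W) is W)
n=12: W (go to 11, an L position)
n=13: L (sole option 12(W) is W)
n=14: W (go to 7, an L position)
n=15: L (sole option 14(W) is W)
n=16: W (go to 15, an L position)
n=17: L (sole option 16(W) is W)
Reading off the rows marked L gives the requested list; there are 9 such values of n.

0, 2, 5, 7, 9, 11, 13, 15, 17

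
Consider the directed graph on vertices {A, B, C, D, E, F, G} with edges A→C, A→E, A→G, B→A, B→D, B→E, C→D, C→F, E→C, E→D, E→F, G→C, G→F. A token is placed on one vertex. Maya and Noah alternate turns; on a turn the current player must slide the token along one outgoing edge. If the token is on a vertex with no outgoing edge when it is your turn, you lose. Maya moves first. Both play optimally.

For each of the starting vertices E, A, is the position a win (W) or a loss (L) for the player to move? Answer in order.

Use the standard recursion: the mover loses at a terminal position; elsewhere, the mover wins exactly when some move hands the opponent an L position.
Every edge goes from a vertex to one that appears earlier in the order D, F, C, E, G, A, B, so processing vertices in that order labels each vertex after all of its successors.
D: no outgoing edge → L
F: no outgoing edge → L
C: can move to F, which is L ⇒ W
E: can move to F, which is L ⇒ W
G: can move to F, which is L ⇒ W
A: moves to G(W), E(W), C(W); every one is W ⇒ L
B: can move to A, which is L ⇒ W

E: W, A: L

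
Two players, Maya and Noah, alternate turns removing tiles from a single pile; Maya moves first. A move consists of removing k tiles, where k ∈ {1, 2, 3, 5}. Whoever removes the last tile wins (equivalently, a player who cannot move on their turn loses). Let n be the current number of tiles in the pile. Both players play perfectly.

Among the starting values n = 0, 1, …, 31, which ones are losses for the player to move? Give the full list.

Build the W/L table. Terminal = L. A non-terminal position is W if it has a move to some L; otherwise it is L.
n=0: no move → L
n=1: →0(L), so W
n=2: →0(L), so W
n=3: →0(L), so W
n=4: →3(W), 2(W), 1(W) — all W, so L
n=5: →4(L), so W
n=6: →4(L), so W
n=7: →4(L), so W
n=8: →7(W), 6(W), 5(W), 3(W) — all W, so L
n=9: →8(L), so W
n=10: →8(L), so W
n=11: →8(L), so W
n=12: →11(W), 10(W), 9(W), 7(W) — all W, so L
n=13: →12(L), so W
n=14: →12(L), so W
n=15: →12(L), so W
n=16: →15(W), 14(W), 13(W), 11(W) — all W, so L
n=17: →16(L), so W
n=18: →16(L), so W
n=19: →16(L), so W
n=20: →19(W), 18(W), 17(W), 15(W) — all W, so L
n=21: →20(L), so W
n=22: →20(L), so W
n=23: →20(L), so W
n=24: →23(W), 22(W), 21(W), 19(W) — all W, so L
n=25: →24(L), so W
n=26: →24(L), so W
n=27: →24(L), so W
n=28: →27(W), 26(W), 25(W), 23(W) — all W, so L
n=29: →28(L), so W
n=30: →28(L), so W
n=31: →28(L), so W
The losing starting values of n are exactly the entries labelled L in this table (8 of them).

0, 4, 8, 12, 16, 20, 24, 28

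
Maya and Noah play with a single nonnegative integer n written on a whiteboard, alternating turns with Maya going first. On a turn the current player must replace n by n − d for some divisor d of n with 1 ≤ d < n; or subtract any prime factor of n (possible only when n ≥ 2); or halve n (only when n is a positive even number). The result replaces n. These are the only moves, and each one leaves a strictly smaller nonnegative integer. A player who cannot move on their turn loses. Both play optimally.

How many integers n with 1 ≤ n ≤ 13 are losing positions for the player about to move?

3

Use the standard recursion: the mover loses at a terminal position; elsewhere, the mover wins exactly when some move hands the opponent an L position.
n=0: no move → L
n=1: no move → L
n=2: reaches L-position 0 → W
n=3: reaches L-position 0 → W
n=4: only reaches 2(W), 3(W), all W → L
n=5: reaches L-position 0 → W
n=6: reaches L-position 4 → W
n=7: reaches L-position 0 → W
n=8: reaches L-position 4 → W
n=9: only reaches 6(W), 8(W), all W → L
n=10: reaches L-position 9 → W
n=11: reaches L-position 0 → W
n=12: reaches L-position 9 → W
n=13: reaches L-position 0 → W
L entries with 1 ≤ n ≤ 13 (n=0 is outside the asked range and is not counted): n = 1, 4, 9; that makes 3.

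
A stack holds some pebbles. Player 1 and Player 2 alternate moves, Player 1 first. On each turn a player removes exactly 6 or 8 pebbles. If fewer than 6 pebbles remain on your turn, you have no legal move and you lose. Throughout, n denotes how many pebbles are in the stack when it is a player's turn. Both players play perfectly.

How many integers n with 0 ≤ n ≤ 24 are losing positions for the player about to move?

12

Use the standard recursion: the mover loses at a terminal position; elsewhere, the mover wins exactly when some move hands the opponent an L position.
n=0: no move → L
n=1: no move → L
n=2: no move → L
n=3: no move → L
n=4: no move → L
n=5: no move → L
n=6: →0(L), so W
n=7: →1(L), so W
n=8: →2(L), so W
n=9: →3(L), so W
n=10: →4(L), so W
n=11: →5(L), so W
n=12: →4(L), so W
n=13: →5(L), so W
n=14: →8(W), 6(W) — all W, so L
n=15: →9(W), 7(W) — all W, so L
n=16: →10(W), 8(W) — all W, so L
n=17: →11(W), 9(W) — all W, so L
n=18: →12(W), 10(W) — all W, so L
n=19: →13(W), 11(W) — all W, so L
n=20: →14(L), so W
n=21: →15(L), so W
n=22: →16(L), so W
n=23: →17(L), so W
n=24: →18(L), so W
L entries with 0 ≤ n ≤ 24: n = 0, 1, 2, 3, 4, 5, 14, 15, 16, 17, 18, 19; that makes 12.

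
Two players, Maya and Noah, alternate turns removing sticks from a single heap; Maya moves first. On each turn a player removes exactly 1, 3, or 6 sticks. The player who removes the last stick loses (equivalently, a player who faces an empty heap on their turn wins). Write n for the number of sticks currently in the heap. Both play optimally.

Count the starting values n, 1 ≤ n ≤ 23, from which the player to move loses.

9

Positions with no move are W. A position that does have a move is losing for the player to move precisely when every available move leads to a winning position for the opponent. Fill in the labels:
n=0: no move; the opponent has just taken the last stick and therefore loses → W
n=1: the only move is to 0(W), a W ⇒ L
n=2: can move to 1, which is L ⇒ W
n=3: moves to 2(W), 0(W); every one is W ⇒ L
n=4: can move to 3, which is L ⇒ W
n=5: moves to 4(W), 2(W); every one is W ⇒ L
n=6: can move to 5, which is L ⇒ W
n=7: can move to 1, which is L ⇒ W
n=8: can move to 5, which is L ⇒ W
n=9: can move to 3, which is L ⇒ W
n=10: moves to 9(W), 7(W), 4(W); every one is W ⇒ L
n=11: can move to 10, which is L ⇒ W
n=12: moves to 11(W), 9(W), 6(W); every one is W ⇒ L
n=13: can move to 12, which is L ⇒ W
n=14: moves to 13(W), 11(W), 8(W); every one is W ⇒ L
n=15: can move to 14, which is L ⇒ W
n=16: can move to 10, which is L ⇒ W
n=17: can move to 14, which is L ⇒ W
n=18: can move to 12, which is L ⇒ W
n=19: moves to 18(W), 16(W), 13(W); every one is W ⇒ L
n=20: can move to 19, which is L ⇒ W
n=21: moves to 20(W), 18(W), 15(W); every one is W ⇒ L
n=22: can move to 21, which is L ⇒ W
n=23: moves to 22(W), 20(W), 17(W); every one is W ⇒ L
L entries with 1 ≤ n ≤ 23 (the range starts at n=1): n = 1, 3, 5, 10, 12, 14, 19, 21, 23; that makes 9.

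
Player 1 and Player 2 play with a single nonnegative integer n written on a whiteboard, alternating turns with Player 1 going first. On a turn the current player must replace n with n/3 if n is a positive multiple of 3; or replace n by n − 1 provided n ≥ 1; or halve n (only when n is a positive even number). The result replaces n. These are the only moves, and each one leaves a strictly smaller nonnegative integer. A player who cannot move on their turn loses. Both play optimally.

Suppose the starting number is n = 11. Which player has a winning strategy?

Compute win/loss labels from the base case upward. A position with no move is L. Any other position is W if it can reach an L in one move, else L.
n=0: no move → L
n=1: reaches L-position 0 → W
n=2: only reaches 1(W), which is W → L
n=3: reaches L-position 2 → W
n=4: reaches L-position 2 → W
n=5: only reaches 4(W), which is W → L
n=6: reaches L-position 2 → W
n=7: only reaches 6(W), which is W → L
n=8: reaches L-position 7 → W
n=9: only reaches 3(W), 8(W), all W → L
n=10: reaches L-position 5 → W
n=11: only reaches 10(W), which is W → L
Every move from 11 reaches a W position, so the mover loses.

Player 2 wins.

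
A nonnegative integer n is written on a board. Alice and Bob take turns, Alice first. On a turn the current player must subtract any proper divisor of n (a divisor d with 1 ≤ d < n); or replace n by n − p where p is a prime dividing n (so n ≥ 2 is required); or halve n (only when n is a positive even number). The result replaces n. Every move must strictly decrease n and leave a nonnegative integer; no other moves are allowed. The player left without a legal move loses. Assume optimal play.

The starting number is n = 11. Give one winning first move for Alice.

Positions with no move are L. A position that does have a move is losing for the player to move precisely when every available move leads to a winning position for the opponent. Fill in the labels:
n=0: no move → L
n=1: no move → L
n=2: reaches L-position 0 → W
n=3: reaches L-position 0 → W
n=4: only reaches 2(W), 3(W), all W → L
n=5: reaches L-position 0 → W
n=6: reaches L-position 4 → W
n=7: reaches L-position 0 → W
n=8: reaches L-position 4 → W
n=9: only reaches 6(W), 8(W), all W → L
n=10: reaches L-position 9 → W
n=11: reaches L-position 0 → W
From 11, the L positions reachable in one move are: 0.

Move to 0.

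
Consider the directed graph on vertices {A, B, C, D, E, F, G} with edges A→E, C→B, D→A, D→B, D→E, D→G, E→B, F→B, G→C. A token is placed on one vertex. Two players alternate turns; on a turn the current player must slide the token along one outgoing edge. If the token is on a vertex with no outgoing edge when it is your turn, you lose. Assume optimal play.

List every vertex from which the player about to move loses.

Label each position W (a win for the player to move) or L (a loss). A position with no legal move is L; any other position is W exactly when some move reaches an L, and L when every move reaches a W.
Every edge goes from a vertex to one that appears earlier in the order B, E, F, C, G, A, D, so processing vertices in that order labels each vertex after all of its successors.
B: no outgoing edge → L
E: can move to B, which is L ⇒ W
F: can move to B, which is L ⇒ W
C: can move to B, which is L ⇒ W
G: the only move is to C(W), a W ⇒ L
A: the only move is to E(W), a W ⇒ L
D: can move to A, which is L ⇒ W
Reading off the rows marked L gives the requested list; there are 3 such vertices.

A, B, G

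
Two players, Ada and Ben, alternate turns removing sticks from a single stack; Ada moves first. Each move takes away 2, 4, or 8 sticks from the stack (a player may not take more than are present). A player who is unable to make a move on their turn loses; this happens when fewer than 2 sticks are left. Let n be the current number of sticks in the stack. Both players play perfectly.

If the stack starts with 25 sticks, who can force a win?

Ben wins.

Label each position W (a win for the player to move) or L (a loss). A position with no legal move is L; any other position is W exactly when some move reaches an L, and L when every move reaches a W.
n=0: no move → L
n=1: no move → L
n=2: can move to 0, which is L ⇒ W
n=3: can move to 1, which is L ⇒ W
n=4: can move to 0, which is L ⇒ W
n=5: can move to 1, which is L ⇒ W
n=6: moves to 4(W), 2(W); every one is W ⇒ L
n=7: moves to 5(W), 3(W); every one is W ⇒ L
n=8: can move to 6, which is L ⇒ W
n=9: can move to 7, which is L ⇒ W
n=10: can move to 6, which is L ⇒ W
n=11: can move to 7, which is L ⇒ W
n=12: moves to 10(W), 8(W), 4(W); every one is W ⇒ L
n=13: moves to 11(W), 9(W), 5(W); every one is W ⇒ L
n=14: can move to 12, which is L ⇒ W
n=15: can move to 13, which is L ⇒ W
n=16: can move to 12, which is L ⇒ W
n=17: can move to 13, which is L ⇒ W
n=18: moves to 16(W), 14(W), 10(W); every one is W ⇒ L
n=19: moves to 17(W), 15(W), 11(W); every one is W ⇒ L
n=20: can move to 18, which is L ⇒ W
n=21: can move to 19, which is L ⇒ W
n=22: can move to 18, which is L ⇒ W
n=23: can move to 19, which is L ⇒ W
n=24: moves to 22(W), 20(W), 16(W); every one is W ⇒ L
n=25: moves to 23(W), 21(W), 17(W); every one is W ⇒ L
The starting position 25 is L: whatever Ada does, the opponent receives a W position.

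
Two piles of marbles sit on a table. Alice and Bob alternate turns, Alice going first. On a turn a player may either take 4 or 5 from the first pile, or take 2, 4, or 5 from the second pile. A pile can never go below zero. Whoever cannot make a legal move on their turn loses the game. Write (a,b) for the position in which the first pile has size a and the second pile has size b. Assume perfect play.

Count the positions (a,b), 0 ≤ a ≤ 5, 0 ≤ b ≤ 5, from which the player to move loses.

12

Positions with no move are L. A position that does have a move is losing for the player to move precisely when every available move leads to a winning position for the opponent. Fill in the labels:
Every move lowers a or b (never raises either), so fill the grid row by row in increasing a, and left to right within a row: each cell's successors are then already labelled.
      b=0  b=1  b=2  b=3  b=4  b=5
a=0:    L    L    W    W    W    W
a=1:    L    L    W    W    W    W
a=2:    L    L    W    W    W    W
a=3:    L    L    W    W    W    W
a=4:    W    W    L    L    W    W
a=5:    W    W    L    L    W    W
Cells with no legal move (terminal, hence L): (0,0), (0,1), (1,0), (1,1), (2,0), (2,1), (3,0), (3,1).
The remaining L cells, each justified by listing all of its moves:
(4,2): only reaches (0,2)(W), (4,0)(W), all W → L
(4,3): only reaches (0,3)(W), (4,1)(W), all W → L
(5,2): only reaches (1,2)(W), (0,2)(W), (5,0)(W), all W → L
(5,3): only reaches (1,3)(W), (0,3)(W), (5,1)(W), all W → L
Every other cell has at least one move into one of the L cells above, so it is W.
L cells per row: a=0: 2, a=1: 2, a=2: 2, a=3: 2, a=4: 2, a=5: 2; total 12.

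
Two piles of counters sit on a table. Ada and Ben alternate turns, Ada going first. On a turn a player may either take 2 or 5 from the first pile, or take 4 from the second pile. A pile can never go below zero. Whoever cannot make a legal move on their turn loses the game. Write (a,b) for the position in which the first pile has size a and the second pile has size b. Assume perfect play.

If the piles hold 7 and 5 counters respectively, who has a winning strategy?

Ada wins.

Label each position W (a win for the player to move) or L (a loss). A position with no legal move is L; any other position is W exactly when some move reaches an L, and L when every move reaches a W.
No move ever increases a pile, so every position that can arise here has a ≤ 7 and b ≤ 5; it is enough to label the cells with 0 ≤ a ≤ 7 and 0 ≤ b ≤ 5.
Every move lowers a or b (never raises either), so fill the grid row by row in increasing a, and left to right within a row: each cell's successors are then already labelled.
      b=0  b=1  b=2  b=3  b=4  b=5
a=0:    L    L    L    L    W    W
a=1:    L    L    L    L    W    W
a=2:    W    W    W    W    L    L
a=3:    W    W    W    W    L    L
a=4:    L    L    L    L    W    W
a=5:    W    W    W    W    W    W
a=6:    W    W    W    W    L    L
a=7:    L    L    L    L    W    W
Cells with no legal move (terminal, hence L): (0,0), (0,1), (0,2), (0,3), (1,0), (1,1), (1,2), (1,3).
The remaining L cells, each justified by listing all of its moves:
(2,4): moves to (0,4)(W), (2,0)(W); every one is W ⇒ L
(2,5): moves to (0,5)(W), (2,1)(W); every one is W ⇒ L
(3,4): moves to (1,4)(W), (3,0)(W); every one is W ⇒ L
(3,5): moves to (1,5)(W), (3,1)(W); every one is W ⇒ L
(4,0): the only move is to (2,0)(W), a W ⇒ L
(4,1): the only move is to (2,1)(W), a W ⇒ L
(4,2): the only move is to (2,2)(W), a W ⇒ L
(4,3): the only move is to (2,3)(W), a W ⇒ L
(6,4): moves to (4,4)(W), (1,4)(W), (6,0)(W); every one is W ⇒ L
(6,5): moves to (4,5)(W), (1,5)(W), (6,1)(W); every one is W ⇒ L
(7,0): moves to (5,0)(W), (2,0)(W); every one is W ⇒ L
(7,1): moves to (5,1)(W), (2,1)(W); every one is W ⇒ L
(7,2): moves to (5,2)(W), (2,2)(W); every one is W ⇒ L
(7,3): moves to (5,3)(W), (2,3)(W); every one is W ⇒ L
Every other cell has at least one move into one of the L cells above, so it is W.
From (7,5) Ada can move to (2,5), reaching an L position.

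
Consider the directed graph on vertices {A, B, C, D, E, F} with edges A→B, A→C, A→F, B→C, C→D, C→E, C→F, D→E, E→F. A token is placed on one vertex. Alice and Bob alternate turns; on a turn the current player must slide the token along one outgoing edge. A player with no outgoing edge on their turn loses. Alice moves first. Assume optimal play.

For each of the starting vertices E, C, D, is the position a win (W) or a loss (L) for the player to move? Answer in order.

Work bottom-up. With no move the player to move loses. Otherwise the position is W if at least one move leads to an L position for the opponent, and L if every move leads to a W.
Every edge goes from a vertex to one that appears earlier in the order F, E, D, C, B, A, so processing vertices in that order labels each vertex after all of its successors.
F: no outgoing edge → L
E: →F(L), so W
D: →E(W) only, which is W, so L
C: →D(L), so W
B: →C(W) only, which is W, so L
A: →B(L), so W

E: W, C: W, D: L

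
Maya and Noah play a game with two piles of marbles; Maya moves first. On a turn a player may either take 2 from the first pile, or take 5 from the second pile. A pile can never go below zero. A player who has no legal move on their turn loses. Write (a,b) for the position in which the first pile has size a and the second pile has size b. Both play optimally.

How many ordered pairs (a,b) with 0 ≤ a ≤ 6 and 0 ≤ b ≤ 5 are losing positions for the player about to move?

Use the standard recursion: the mover loses at a terminal position; elsewhere, the mover wins exactly when some move hands the opponent an L position.
Every move lowers a or b (never raises either), so fill the grid row by row in increasing a, and left to right within a row: each cell's successors are then already labelled.
      b=0  b=1  b=2  b=3  b=4  b=5
a=0:    L    L    L    L    L    W
a=1:    L    L    L    L    L    W
a=2:    W    W    W    W    W    L
a=3:    W    W    W    W    W    L
a=4:    L    L    L    L    L    W
a=5:    L    L    L    L    L    W
a=6:    W    W    W    W    W    L
Cells with no legal move (terminal, hence L): (0,0), (0,1), (0,2), (0,3), (0,4), (1,0), (1,1), (1,2), (1,3), (1,4).
The remaining L cells, each justified by listing all of its moves:
(2,5): L (options (0,5)(W), (2,0)(W) are all W)
(3,5): L (options (1,5)(W), (3,0)(W) are all W)
(4,0): L (sole option (2,0)(W) is W)
(4,1): L (sole option (2,1)(W) is W)
(4,2): L (sole option (2,2)(W) is W)
(4,3): L (sole option (2,3)(W) is W)
(4,4): L (sole option (2,4)(W) is W)
(5,0): L (sole option (3,0)(W) is W)
(5,1): L (sole option (3,1)(W) is W)
(5,2): L (sole option (3,2)(W) is W)
(5,3): L (sole option (3,3)(W) is W)
(5,4): L (sole option (3,4)(W) is W)
(6,5): L (options (4,5)(W), (6,0)(W) are all W)
Every other cell has at least one move into one of the L cells above, so it is W.
L cells per row: a=0: 5, a=1: 5, a=2: 1, a=3: 1, a=4: 5, a=5: 5, a=6: 1; total 23.

23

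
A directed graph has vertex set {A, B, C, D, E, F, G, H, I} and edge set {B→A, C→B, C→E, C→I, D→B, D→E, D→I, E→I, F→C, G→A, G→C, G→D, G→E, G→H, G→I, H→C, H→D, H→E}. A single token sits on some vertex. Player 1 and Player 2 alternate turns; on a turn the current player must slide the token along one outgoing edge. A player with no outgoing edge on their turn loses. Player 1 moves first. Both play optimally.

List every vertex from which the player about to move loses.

A, F, H, I

Compute win/loss labels from the base case upward. A position with no move is L. Any other position is W if it can reach an L in one move, else L.
Every edge goes from a vertex to one that appears earlier in the order A, I, B, E, C, D, H, G, F, so processing vertices in that order labels each vertex after all of its successors.
A: no outgoing edge → L
I: no outgoing edge → L
B: can move to A, which is L ⇒ W
E: can move to I, which is L ⇒ W
C: can move to I, which is L ⇒ W
D: can move to I, which is L ⇒ W
H: moves to D(W), C(W), E(W); every one is W ⇒ L
G: can move to H, which is L ⇒ W
F: the only move is to C(W), a W ⇒ L
Reading off the rows marked L gives the requested list; there are 4 such vertices.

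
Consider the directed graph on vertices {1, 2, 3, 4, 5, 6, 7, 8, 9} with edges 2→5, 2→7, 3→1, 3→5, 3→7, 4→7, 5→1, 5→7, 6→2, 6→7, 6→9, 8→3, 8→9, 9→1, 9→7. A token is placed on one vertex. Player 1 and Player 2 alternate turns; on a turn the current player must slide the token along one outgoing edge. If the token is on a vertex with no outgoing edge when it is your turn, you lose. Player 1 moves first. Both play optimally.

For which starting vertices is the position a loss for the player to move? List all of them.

Work bottom-up. With no move the player to move loses. Otherwise the position is W if at least one move leads to an L position for the opponent, and L if every move leads to a W.
Every edge goes from a vertex to one that appears earlier in the order 7, 1, 9, 5, 2, 3, 6, 8, 4, so processing vertices in that order labels each vertex after all of its successors.
7: no outgoing edge → L
1: no outgoing edge → L
9: W (go to 1, an L position)
5: W (go to 1, an L position)
2: W (go to 7, an L position)
3: W (go to 1, an L position)
6: W (go to 7, an L position)
8: L (options 3(W), 9(W) are all W)
4: W (go to 7, an L position)
Reading off the rows marked L gives the requested list; there are 3 such vertices.

1, 7, 8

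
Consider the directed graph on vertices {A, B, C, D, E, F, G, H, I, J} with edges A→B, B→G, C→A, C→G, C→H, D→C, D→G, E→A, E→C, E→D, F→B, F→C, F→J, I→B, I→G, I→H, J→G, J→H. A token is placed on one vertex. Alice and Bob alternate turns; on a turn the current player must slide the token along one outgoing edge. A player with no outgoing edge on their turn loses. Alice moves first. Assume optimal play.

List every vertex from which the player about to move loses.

A, F, G, H

Work bottom-up. With no move the player to move loses. Otherwise the position is W if at least one move leads to an L position for the opponent, and L if every move leads to a W.
Every edge goes from a vertex to one that appears earlier in the order G, H, J, B, I, A, C, D, F, E, so processing vertices in that order labels each vertex after all of its successors.
G: no outgoing edge → L
H: no outgoing edge → L
J: reaches L-position H → W
B: reaches L-position G → W
I: reaches L-position H → W
A: only reaches B(W), which is W → L
C: reaches L-position A → W
D: reaches L-position G → W
F: only reaches C(W), B(W), J(W), all W → L
E: reaches L-position A → W
The losing starting vertices are exactly the entries labelled L in this table (4 of them).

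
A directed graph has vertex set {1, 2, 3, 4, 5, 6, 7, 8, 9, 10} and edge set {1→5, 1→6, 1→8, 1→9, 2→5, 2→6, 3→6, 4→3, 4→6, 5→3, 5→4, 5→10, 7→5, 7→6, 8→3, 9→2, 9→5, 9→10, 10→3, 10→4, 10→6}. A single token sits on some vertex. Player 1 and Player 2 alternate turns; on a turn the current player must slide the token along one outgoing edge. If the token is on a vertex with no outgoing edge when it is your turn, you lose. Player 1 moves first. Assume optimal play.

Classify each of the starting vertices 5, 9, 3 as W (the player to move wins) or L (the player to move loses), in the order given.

5: L, 9: W, 3: W

Compute win/loss labels from the base case upward. A position with no move is L. Any other position is W if it can reach an L in one move, else L.
Every edge goes from a vertex to one that appears earlier in the order 6, 3, 4, 10, 8, 5, 2, 9, 1, 7, so processing vertices in that order labels each vertex after all of its successors.
6: no outgoing edge → L
3: reaches L-position 6 → W
4: reaches L-position 6 → W
10: reaches L-position 6 → W
8: only reaches 3(W), which is W → L
5: only reaches 10(W), 4(W), 3(W), all W → L
2: reaches L-position 5 → W
9: reaches L-position 5 → W
1: reaches L-position 5 → W
7: reaches L-position 5 → W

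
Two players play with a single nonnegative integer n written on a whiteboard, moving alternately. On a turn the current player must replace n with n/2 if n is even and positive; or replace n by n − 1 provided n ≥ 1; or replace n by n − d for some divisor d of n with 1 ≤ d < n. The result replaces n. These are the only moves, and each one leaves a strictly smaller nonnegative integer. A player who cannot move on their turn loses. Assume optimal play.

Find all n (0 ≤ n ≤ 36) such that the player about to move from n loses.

Positions with no move are L. A position that does have a move is losing for the player to move precisely when every available move leads to a winning position for the opponent. Fill in the labels:
n=0: no move → L
n=1: →0(L), so W
n=2: →1(W) only, which is W, so L
n=3: →2(L), so W
n=4: →2(L), so W
n=5: →4(W) only, which is W, so L
n=6: →5(L), so W
n=7: →6(W) only, which is W, so L
n=8: →7(L), so W
n=9: →6(W), 8(W) — all W, so L
n=10: →5(L), so W
n=11: →10(W) only, which is W, so L
n=12: →9(L), so W
n=13: →12(W) only, which is W, so L
n=14: →7(L), so W
n=15: →10(W), 12(W), 14(W) — all W, so L
n=16: →15(L), so W
n=17: →16(W) only, which is W, so L
n=18: →9(L), so W
n=19: →18(W) only, which is W, so L
n=20: →15(L), so W
n=21: →14(W), 18(W), 20(W) — all W, so L
n=22: →11(L), so W
n=23: →22(W) only, which is W, so L
n=24: →21(L), so W
n=25: →20(W), 24(W) — all W, so L
n=26: →13(L), so W
n=27: →18(W), 24(W), 26(W) — all W, so L
n=28: →21(L), so W
n=29: →28(W) only, which is W, so L
n=30: →15(L), so W
n=31: →30(W) only, which is W, so L
n=32: →31(L), so W
n=33: →22(W), 30(W), 32(W) — all W, so L
n=34: →17(L), so W
n=35: →28(W), 30(W), 34(W) — all W, so L
n=36: →27(L), so W
The losing starting values of n are exactly the entries labelled L in this table (18 of them).

0, 2, 5, 7, 9, 11, 13, 15, 17, 19, 21, 23, 25, 27, 29, 31, 33, 35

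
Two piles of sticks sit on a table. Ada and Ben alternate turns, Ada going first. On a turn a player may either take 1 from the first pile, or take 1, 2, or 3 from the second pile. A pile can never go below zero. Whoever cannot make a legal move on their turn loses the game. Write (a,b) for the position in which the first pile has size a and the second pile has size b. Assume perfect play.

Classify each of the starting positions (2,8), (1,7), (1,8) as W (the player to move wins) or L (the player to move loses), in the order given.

Compute win/loss labels from the base case upward. A position with no move is L. Any other position is W if it can reach an L in one move, else L.
No move ever increases a pile, so every position that can arise here has a ≤ 2 and b ≤ 8; it is enough to label the cells with 0 ≤ a ≤ 2 and 0 ≤ b ≤ 8.
Every move lowers a or b (never raises either), so fill the grid row by row in increasing a, and left to right within a row: each cell's successors are then already labelled.
      b=0  b=1  b=2  b=3  b=4  b=5  b=6  b=7  b=8
a=0:    L    W    W    W    L    W    W    W    L
a=1:    W    L    W    W    W    L    W    W    W
a=2:    L    W    W    W    L    W    W    W    L
Cells with no legal move (terminal, hence L): (0,0).
The remaining L cells, each justified by listing all of its moves:
(0,4): L (options (0,3)(W), (0,2)(W), (0,1)(W) are all W)
(0,8): L (options (0,7)(W), (0,6)(W), (0,5)(W) are all W)
(1,1): L (options (0,1)(W), (1,0)(W) are all W)
(1,5): L (options (0,5)(W), (1,4)(W), (1,3)(W), (1,2)(W) are all W)
(2,0): L (sole option (1,0)(W) is W)
(2,4): L (options (1,4)(W), (2,3)(W), (2,2)(W), (2,1)(W) are all W)
(2,8): L (options (1,8)(W), (2,7)(W), (2,6)(W), (2,5)(W) are all W)
Every other cell has at least one move into one of the L cells above, so it is W.
(2,8): one of the L cells justified above, so L
(1,7): the move to (1,5) reaches an L cell, so W
(1,8): the move to (0,8) reaches an L cell, so W

(2,8): L, (1,7): W, (1,8): W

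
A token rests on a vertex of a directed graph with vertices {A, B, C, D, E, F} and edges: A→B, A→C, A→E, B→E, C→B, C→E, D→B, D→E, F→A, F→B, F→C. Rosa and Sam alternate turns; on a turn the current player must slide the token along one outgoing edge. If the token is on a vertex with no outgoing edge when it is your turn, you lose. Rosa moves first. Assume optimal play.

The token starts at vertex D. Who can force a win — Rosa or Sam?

Rosa wins.

Label each position W (a win for the player to move) or L (a loss). A position with no legal move is L; any other position is W exactly when some move reaches an L, and L when every move reaches a W.
Every edge goes from a vertex to one that appears earlier in the order E, B, C, D, A, F, so processing vertices in that order labels each vertex after all of its successors.
E: no outgoing edge → L
B: W (go to E, an L position)
C: W (go to E, an L position)
D: W (go to E, an L position)
A: W (go to E, an L position)
F: L (options A(W), C(W), B(W) are all W)
The starting position D is W: Rosa should move to E, handing over an L position.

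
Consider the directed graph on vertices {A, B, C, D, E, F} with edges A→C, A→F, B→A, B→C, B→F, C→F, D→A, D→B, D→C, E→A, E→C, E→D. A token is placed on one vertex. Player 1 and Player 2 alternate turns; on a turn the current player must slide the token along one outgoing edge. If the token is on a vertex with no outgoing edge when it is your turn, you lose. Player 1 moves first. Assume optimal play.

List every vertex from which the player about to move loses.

D, F

Compute win/loss labels from the base case upward. A position with no move is L. Any other position is W if it can reach an L in one move, else L.
Every edge goes from a vertex to one that appears earlier in the order F, C, A, B, D, E, so processing vertices in that order labels each vertex after all of its successors.
F: no outgoing edge → L
C: reaches L-position F → W
A: reaches L-position F → W
B: reaches L-position F → W
D: only reaches B(W), A(W), C(W), all W → L
E: reaches L-position D → W
The losing starting vertices are exactly the entries labelled L in this table (2 of them).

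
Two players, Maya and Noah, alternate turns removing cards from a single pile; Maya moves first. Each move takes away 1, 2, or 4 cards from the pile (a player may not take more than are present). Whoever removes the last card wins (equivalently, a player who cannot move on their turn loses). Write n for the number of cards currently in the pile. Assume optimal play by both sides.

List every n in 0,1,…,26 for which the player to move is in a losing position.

0, 3, 6, 9, 12, 15, 18, 21, 24

Use the standard recursion: the mover loses at a terminal position; elsewhere, the mover wins exactly when some move hands the opponent an L position.
n=0: no move → L
n=1: W (go to 0, an L position)
n=2: W (go to 0, an L position)
n=3: L (options 2(W), 1(W) are all W)
n=4: W (go to 3, an L position)
n=5: W (go to 3, an L position)
n=6: L (options 5(W), 4(W), 2(W) are all W)
n=7: W (go to 6, an L position)
n=8: W (go to 6, an L position)
n=9: L (options 8(W), 7(W), 5(W) are all W)
n=10: W (go to 9, an L position)
n=11: W (go to 9, an L position)
n=12: L (options 11(W), 10(W), 8(W) are all W)
n=13: W (go to 12, an L position)
n=14: W (go to 12, an L position)
n=15: L (options 14(W), 13(W), 11(W) are all W)
n=16: W (go to 15, an L position)
n=17: W (go to 15, an L position)
n=18: L (options 17(W), 16(W), 14(W) are all W)
n=19: W (go to 18, an L position)
n=20: W (go to 18, an L position)
n=21: L (options 20(W), 19(W), 17(W) are all W)
n=22: W (go to 21, an L position)
n=23: W (go to 21, an L position)
n=24: L (options 23(W), 22(W), 20(W) are all W)
n=25: W (go to 24, an L position)
n=26: W (go to 24, an L position)
The losing starting values of n are exactly the entries labelled L in this table (9 of them).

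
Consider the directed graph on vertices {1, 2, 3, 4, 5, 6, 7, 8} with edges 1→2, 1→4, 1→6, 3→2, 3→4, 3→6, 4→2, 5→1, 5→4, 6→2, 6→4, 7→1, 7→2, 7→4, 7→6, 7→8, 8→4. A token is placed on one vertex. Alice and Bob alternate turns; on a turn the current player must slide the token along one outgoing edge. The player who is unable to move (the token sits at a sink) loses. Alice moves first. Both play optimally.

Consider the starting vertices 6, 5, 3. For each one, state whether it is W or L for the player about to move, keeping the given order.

6: W, 5: L, 3: W

Positions with no move are L. A position that does have a move is losing for the player to move precisely when every available move leads to a winning position for the opponent. Fill in the labels:
Every edge goes from a vertex to one that appears earlier in the order 2, 4, 6, 1, 8, 7, 3, 5, so processing vertices in that order labels each vertex after all of its successors.
2: no outgoing edge → L
4: W (go to 2, an L position)
6: W (go to 2, an L position)
1: W (go to 2, an L position)
8: L (sole option 4(W) is W)
7: W (go to 8, an L position)
3: W (go to 2, an L position)
5: L (options 1(W), 4(W) are all W)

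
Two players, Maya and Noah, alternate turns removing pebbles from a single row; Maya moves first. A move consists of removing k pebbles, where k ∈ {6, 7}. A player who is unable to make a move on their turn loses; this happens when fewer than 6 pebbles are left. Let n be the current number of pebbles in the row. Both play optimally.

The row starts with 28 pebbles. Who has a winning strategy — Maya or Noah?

Noah wins.

Positions with no move are L. A position that does have a move is losing for the player to move precisely when every available move leads to a winning position for the opponent. Fill in the labels:
n=0: no move → L
n=1: no move → L
n=2: no move → L
n=3: no move → L
n=4: no move → L
n=5: no move → L
n=6: W (go to 0, an L position)
n=7: W (go to 1, an L position)
n=8: W (go to 2, an L position)
n=9: W (go to 3, an L position)
n=10: W (go to 4, an L position)
n=11: W (go to 5, an L position)
n=12: W (go to 5, an L position)
n=13: L (options 7(W), 6(W) are all W)
n=14: L (options 8(W), 7(W) are all W)
n=15: L (options 9(W), 8(W) are all W)
n=16: L (options 10(W), 9(W) are all W)
n=17: L (options 11(W), 10(W) are all W)
n=18: L (options 12(W), 11(W) are all W)
n=19: W (go to 13, an L position)
n=20: W (go to 14, an L position)
n=21: W (go to 15, an L position)
n=22: W (go to 16, an L position)
n=23: W (go to 17, an L position)
n=24: W (go to 18, an L position)
n=25: W (go to 18, an L position)
n=26: L (options 20(W), 19(W) are all W)
n=27: L (options 21(W), 20(W) are all W)
n=28: L (options 22(W), 21(W) are all W)
Every move from 28 reaches a W position, so the mover loses.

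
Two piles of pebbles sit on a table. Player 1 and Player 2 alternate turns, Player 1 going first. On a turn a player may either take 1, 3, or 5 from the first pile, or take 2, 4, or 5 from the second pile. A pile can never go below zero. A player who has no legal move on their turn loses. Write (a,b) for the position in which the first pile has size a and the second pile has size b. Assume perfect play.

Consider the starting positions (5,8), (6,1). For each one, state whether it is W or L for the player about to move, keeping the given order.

(5,8): W, (6,1): L

Label each position W (a win for the player to move) or L (a loss). A position with no legal move is L; any other position is W exactly when some move reaches an L, and L when every move reaches a W.
No move ever increases a pile, so every position that can arise here has a ≤ 6 and b ≤ 8; it is enough to label the cells with 0 ≤ a ≤ 6 and 0 ≤ b ≤ 8.
Every move lowers a or b (never raises either), so fill the grid row by row in increasing a, and left to right within a row: each cell's successors are then already labelled.
      b=0  b=1  b=2  b=3  b=4  b=5  b=6  b=7  b=8
a=0:    L    L    W    W    W    W    W    L    L
a=1:    W    W    L    L    W    W    W    W    W
a=2:    L    L    W    W    W    W    W    L    L
a=3:    W    W    L    L    W    W    W    W    W
a=4:    L    L    W    W    W    W    W    L    L
a=5:    W    W    L    L    W    W    W    W    W
a=6:    L    L    W    W    W    W    W    L    L
Cells with no legal move (terminal, hence L): (0,0), (0,1).
The remaining L cells, each justified by listing all of its moves:
(0,7): only reaches (0,5)(W), (0,3)(W), (0,2)(W), all W → L
(0,8): only reaches (0,6)(W), (0,4)(W), (0,3)(W), all W → L
(1,2): only reaches (0,2)(W), (1,0)(W), all W → L
(1,3): only reaches (0,3)(W), (1,1)(W), all W → L
(2,0): only reaches (1,0)(W), which is W → L
(2,1): only reaches (1,1)(W), which is W → L
(2,7): only reaches (1,7)(W), (2,5)(W), (2,3)(W), (2,2)(W), all W → L
(2,8): only reaches (1,8)(W), (2,6)(W), (2,4)(W), (2,3)(W), all W → L
(3,2): only reaches (2,2)(W), (0,2)(W), (3,0)(W), all W → L
(3,3): only reaches (2,3)(W), (0,3)(W), (3,1)(W), all W → L
(4,0): only reaches (3,0)(W), (1,0)(W), all W → L
(4,1): only reaches (3,1)(W), (1,1)(W), all W → L
(4,7): only reaches (3,7)(W), (1,7)(W), (4,5)(W), (4,3)(W), (4,2)(W), all W → L
(4,8): only reaches (3,8)(W), (1,8)(W), (4,6)(W), (4,4)(W), (4,3)(W), all W → L
(5,2): only reaches (4,2)(W), (2,2)(W), (0,2)(W), (5,0)(W), all W → L
(5,3): only reaches (4,3)(W), (2,3)(W), (0,3)(W), (5,1)(W), all W → L
(6,0): only reaches (5,0)(W), (3,0)(W), (1,0)(W), all W → L
(6,1): only reaches (5,1)(W), (3,1)(W), (1,1)(W), all W → L
(6,7): only reaches (5,7)(W), (3,7)(W), (1,7)(W), (6,5)(W), (6,3)(W), (6,2)(W), all W → L
(6,8): only reaches (5,8)(W), (3,8)(W), (1,8)(W), (6,6)(W), (6,4)(W), (6,3)(W), all W → L
Every other cell has at least one move into one of the L cells above, so it is W.
(5,8): the move to (4,8) reaches an L cell, so W
(6,1): one of the L cells justified above, so L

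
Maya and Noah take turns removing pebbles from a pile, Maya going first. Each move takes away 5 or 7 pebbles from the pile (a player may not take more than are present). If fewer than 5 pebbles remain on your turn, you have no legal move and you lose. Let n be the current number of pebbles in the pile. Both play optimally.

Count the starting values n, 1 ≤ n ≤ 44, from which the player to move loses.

Compute win/loss labels from the base case upward. A position with no move is L. Any other position is W if it can reach an L in one move, else L.
n=0: no move → L
n=1: no move → L
n=2: no move → L
n=3: no move → L
n=4: no move → L
n=5: can move to 0, which is L ⇒ W
n=6: can move to 1, which is L ⇒ W
n=7: can move to 2, which is L ⇒ W
n=8: can move to 3, which is L ⇒ W
n=9: can move to 4, which is L ⇒ W
n=10: can move to 3, which is L ⇒ W
n=11: can move to 4, which is L ⇒ W
n=12: moves to 7(W), 5(W); every one is W ⇒ L
n=13: moves to 8(W), 6(W); every one is W ⇒ L
n=14: moves to 9(W), 7(W); every one is W ⇒ L
n=15: moves to 10(W), 8(W); every one is W ⇒ L
n=16: moves to 11(W), 9(W); every one is W ⇒ L
n=17: can move to 12, which is L ⇒ W
n=18: can move to 13, which is L ⇒ W
n=19: can move to 14, which is L ⇒ W
n=20: can move to 15, which is L ⇒ W
n=21: can move to 16, which is L ⇒ W
n=22: can move to 15, which is L ⇒ W
n=23: can move to 16, which is L ⇒ W
n=24: moves to 19(W), 17(W); every one is W ⇒ L
n=25: moves to 20(W), 18(W); every one is W ⇒ L
n=26: moves to 21(W), 19(W); every one is W ⇒ L
n=27: moves to 22(W), 20(W); every one is W ⇒ L
n=28: moves to 23(W), 21(W); every one is W ⇒ L
n=29: can move to 24, which is L ⇒ W
n=30: can move to 25, which is L ⇒ W
n=31: can move to 26, which is L ⇒ W
n=32: can move to 27, which is L ⇒ W
n=33: can move to 28, which is L ⇒ W
n=34: can move to 27, which is L ⇒ W
n=35: can move to 28, which is L ⇒ W
n=36: moves to 31(W), 29(W); every one is W ⇒ L
n=37: moves to 32(W), 30(W); every one is W ⇒ L
n=38: moves to 33(W), 31(W); every one is W ⇒ L
n=39: moves to 34(W), 32(W); every one is W ⇒ L
n=40: moves to 35(W), 33(W); every one is W ⇒ L
n=41: can move to 36, which is L ⇒ W
n=42: can move to 37, which is L ⇒ W
n=43: can move to 38, which is L ⇒ W
n=44: can move to 39, which is L ⇒ W
L entries with 1 ≤ n ≤ 44 (n=0 is outside the asked range and is not counted): n = 1, 2, 3, 4, 12, 13, 14, 15, 16, 24, 25, 26, 27, 28, 36, 37, 38, 39, 40; that makes 19.

19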